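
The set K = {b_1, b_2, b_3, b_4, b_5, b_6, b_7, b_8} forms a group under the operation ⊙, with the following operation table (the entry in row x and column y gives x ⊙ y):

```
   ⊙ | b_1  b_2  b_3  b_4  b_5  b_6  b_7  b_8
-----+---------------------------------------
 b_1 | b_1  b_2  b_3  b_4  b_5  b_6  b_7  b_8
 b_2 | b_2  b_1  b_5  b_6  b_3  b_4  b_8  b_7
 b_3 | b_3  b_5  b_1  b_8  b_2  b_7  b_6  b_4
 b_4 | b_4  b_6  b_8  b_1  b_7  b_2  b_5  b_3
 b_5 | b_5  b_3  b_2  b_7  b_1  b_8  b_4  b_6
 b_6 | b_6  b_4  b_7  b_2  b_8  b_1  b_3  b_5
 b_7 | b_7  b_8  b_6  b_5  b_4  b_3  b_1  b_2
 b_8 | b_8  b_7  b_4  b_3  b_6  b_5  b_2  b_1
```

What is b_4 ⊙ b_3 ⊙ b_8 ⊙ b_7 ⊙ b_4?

b_4 ⊙ b_3 = b_8
b_8 ⊙ b_8 = b_1
b_1 ⊙ b_7 = b_7
b_7 ⊙ b_4 = b_5

b_5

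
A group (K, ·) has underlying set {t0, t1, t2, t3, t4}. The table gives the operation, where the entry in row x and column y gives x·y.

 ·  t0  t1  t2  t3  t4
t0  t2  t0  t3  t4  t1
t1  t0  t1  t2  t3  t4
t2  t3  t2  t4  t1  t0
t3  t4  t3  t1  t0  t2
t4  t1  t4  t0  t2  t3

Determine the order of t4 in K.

The identity element is t1 (its row matches the header).
t4^1 = t4
t4^2 = t4·t4 = t3
t4^3 = t3·t4 = t2
t4^4 = t2·t4 = t0
t4^5 = t0·t4 = t1
The first power of t4 equal to the identity is t4^5, so ord(t4) = 5.

5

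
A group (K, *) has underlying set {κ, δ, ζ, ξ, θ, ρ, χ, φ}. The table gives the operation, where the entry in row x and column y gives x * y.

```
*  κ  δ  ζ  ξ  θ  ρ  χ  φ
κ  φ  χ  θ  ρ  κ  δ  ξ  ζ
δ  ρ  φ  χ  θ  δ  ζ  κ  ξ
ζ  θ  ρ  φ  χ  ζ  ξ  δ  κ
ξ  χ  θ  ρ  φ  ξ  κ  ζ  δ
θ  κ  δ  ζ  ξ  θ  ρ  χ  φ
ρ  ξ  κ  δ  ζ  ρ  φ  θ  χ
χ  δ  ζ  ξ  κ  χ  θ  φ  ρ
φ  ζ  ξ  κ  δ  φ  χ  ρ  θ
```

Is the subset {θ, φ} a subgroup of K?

{θ, φ} contains the identity θ.
Checking products: every product of two elements of {θ, φ} (read from the table) lies in {θ, φ}, so the set is closed.
In a finite group, a nonempty closed subset is a subgroup. So {θ, φ} ≤ K.
(Structurally, K here is isomorphic to the quaternion group Q_8.)

Yes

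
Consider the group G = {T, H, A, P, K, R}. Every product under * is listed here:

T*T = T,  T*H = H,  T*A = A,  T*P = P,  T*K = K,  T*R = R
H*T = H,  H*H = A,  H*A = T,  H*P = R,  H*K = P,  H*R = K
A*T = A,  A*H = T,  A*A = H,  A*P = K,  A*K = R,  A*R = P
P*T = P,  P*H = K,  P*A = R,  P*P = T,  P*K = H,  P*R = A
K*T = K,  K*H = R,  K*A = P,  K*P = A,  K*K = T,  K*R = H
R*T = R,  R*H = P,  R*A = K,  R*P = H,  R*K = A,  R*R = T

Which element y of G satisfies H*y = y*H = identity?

First locate the identity: row T matches the header, so T is the identity.
Scan row H for T: H*A = T. Hence H^(-1) = A.

A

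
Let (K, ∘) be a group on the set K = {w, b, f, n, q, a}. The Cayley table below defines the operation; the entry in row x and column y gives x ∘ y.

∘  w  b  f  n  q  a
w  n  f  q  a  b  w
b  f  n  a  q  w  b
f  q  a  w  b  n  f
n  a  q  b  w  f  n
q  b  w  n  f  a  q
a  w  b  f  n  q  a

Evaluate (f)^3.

q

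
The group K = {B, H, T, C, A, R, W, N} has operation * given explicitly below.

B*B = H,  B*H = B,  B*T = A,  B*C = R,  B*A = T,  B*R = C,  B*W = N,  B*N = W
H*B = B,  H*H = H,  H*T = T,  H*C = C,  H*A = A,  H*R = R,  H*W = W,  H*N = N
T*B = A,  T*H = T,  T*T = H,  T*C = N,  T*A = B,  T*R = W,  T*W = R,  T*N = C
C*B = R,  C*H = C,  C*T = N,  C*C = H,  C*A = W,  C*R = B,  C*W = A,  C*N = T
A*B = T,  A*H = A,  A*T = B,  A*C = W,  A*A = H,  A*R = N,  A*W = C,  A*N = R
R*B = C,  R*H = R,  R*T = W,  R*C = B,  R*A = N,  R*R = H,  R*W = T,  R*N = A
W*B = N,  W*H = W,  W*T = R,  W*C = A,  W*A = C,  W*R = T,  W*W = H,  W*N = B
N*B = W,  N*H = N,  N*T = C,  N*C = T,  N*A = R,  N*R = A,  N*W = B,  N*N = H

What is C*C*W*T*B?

C*C = H
H*W = W
W*T = R
R*B = C
(Structurally, K here is isomorphic to the elementary abelian group (Z_2)^3.)

C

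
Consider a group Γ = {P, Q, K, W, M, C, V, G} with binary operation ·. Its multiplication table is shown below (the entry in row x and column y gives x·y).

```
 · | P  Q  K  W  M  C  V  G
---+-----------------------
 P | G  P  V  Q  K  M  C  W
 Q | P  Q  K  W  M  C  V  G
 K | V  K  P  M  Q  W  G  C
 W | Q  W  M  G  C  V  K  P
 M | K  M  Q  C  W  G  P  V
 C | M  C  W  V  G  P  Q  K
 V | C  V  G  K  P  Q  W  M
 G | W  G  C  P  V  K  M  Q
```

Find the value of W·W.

G

Read row W, column W: W·W = G.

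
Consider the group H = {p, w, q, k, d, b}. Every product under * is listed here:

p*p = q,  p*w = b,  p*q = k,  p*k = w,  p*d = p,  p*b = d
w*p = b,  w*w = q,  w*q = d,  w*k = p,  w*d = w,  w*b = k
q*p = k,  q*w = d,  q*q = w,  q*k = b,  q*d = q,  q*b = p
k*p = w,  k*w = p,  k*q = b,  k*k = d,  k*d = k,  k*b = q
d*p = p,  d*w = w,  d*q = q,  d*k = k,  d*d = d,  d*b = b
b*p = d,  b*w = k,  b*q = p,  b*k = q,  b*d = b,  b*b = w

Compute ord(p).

6

The identity element is d (its row matches the header).
p^1 = p
p^2 = p * p = q
p^3 = q * p = k
p^4 = k * p = w
p^5 = w * p = b
p^6 = b * p = d
The first power of p equal to the identity is p^6, so ord(p) = 6.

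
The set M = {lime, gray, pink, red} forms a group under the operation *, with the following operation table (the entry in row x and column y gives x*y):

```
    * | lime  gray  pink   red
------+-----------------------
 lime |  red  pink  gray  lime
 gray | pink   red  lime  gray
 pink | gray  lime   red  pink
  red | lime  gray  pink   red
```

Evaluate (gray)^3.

gray

gray^1 = gray
gray^2 = gray*gray = red
gray^3 = red*gray = gray
(Structurally, M here is isomorphic to the Klein four-group V_4.)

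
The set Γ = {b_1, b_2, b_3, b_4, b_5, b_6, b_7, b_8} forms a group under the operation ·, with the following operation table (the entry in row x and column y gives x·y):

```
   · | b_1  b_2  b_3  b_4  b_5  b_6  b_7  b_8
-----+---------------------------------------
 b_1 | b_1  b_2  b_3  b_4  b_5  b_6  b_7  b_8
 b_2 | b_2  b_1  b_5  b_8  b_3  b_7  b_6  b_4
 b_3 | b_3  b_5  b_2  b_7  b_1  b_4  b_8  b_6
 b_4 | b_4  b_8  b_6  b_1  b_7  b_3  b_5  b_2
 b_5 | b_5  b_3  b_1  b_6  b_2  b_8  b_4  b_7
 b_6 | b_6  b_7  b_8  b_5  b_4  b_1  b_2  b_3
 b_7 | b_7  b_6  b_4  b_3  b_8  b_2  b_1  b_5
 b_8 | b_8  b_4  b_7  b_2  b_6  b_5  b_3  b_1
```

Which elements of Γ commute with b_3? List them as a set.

{b_1, b_2, b_3, b_5}

Compare row b_3 with column b_3 entry by entry.
b_2·b_3 = b_5 = b_3·b_2, so b_2 commutes with b_3.
b_4·b_3 = b_6 but b_3·b_4 = b_7, so b_4 does not.
Collecting the elements that commute with b_3: C(b_3) = {b_1, b_2, b_3, b_5}.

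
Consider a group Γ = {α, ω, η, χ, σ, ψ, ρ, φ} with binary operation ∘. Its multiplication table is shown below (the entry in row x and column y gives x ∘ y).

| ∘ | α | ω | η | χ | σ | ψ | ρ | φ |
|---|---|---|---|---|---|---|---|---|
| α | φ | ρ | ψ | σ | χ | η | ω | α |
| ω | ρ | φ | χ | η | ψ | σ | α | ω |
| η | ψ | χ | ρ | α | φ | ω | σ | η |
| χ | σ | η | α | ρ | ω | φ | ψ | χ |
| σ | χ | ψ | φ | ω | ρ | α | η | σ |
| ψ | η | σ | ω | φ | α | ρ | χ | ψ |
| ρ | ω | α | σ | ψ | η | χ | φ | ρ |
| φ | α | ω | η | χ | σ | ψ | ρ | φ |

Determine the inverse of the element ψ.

χ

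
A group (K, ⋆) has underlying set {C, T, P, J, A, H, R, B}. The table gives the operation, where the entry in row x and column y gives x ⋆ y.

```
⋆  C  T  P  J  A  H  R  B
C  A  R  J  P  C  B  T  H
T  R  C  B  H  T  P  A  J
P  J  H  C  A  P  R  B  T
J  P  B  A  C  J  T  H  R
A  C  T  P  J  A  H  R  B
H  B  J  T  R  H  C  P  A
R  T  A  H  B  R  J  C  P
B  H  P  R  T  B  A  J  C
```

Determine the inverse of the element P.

J

First locate the identity: row A matches the header, so A is the identity.
Scan row P for A: P ⋆ J = A. Hence P^(-1) = J.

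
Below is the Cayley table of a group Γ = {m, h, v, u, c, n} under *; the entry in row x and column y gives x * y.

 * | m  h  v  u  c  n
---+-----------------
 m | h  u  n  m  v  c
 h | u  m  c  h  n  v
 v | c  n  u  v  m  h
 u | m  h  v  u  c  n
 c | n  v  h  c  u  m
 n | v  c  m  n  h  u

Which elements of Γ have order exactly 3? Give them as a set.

{h, m}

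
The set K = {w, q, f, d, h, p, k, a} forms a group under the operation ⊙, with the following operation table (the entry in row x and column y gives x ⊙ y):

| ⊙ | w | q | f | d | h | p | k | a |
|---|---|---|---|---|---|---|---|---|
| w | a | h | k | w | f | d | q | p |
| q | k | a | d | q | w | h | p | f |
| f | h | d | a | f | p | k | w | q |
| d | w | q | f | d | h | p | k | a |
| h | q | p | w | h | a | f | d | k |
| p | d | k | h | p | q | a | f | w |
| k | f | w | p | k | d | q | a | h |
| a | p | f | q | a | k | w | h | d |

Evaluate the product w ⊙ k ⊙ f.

w ⊙ k = q
q ⊙ f = d

d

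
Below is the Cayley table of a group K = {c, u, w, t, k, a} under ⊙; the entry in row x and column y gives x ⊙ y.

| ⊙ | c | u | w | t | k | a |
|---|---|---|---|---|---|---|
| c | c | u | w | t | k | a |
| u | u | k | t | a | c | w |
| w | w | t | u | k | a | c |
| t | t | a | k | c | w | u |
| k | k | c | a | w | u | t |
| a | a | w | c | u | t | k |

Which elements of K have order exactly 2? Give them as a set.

{t}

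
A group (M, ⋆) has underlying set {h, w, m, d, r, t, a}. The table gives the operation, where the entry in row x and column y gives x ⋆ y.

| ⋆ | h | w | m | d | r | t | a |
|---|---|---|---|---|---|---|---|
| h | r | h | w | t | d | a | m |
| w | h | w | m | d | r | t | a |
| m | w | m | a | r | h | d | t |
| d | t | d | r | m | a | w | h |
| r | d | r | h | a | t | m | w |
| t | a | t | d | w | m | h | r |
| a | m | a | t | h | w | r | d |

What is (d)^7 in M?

w

d^1 = d
d^2 = d ⋆ d = m
d^3 = m ⋆ d = r
d^4 = r ⋆ d = a
d^5 = a ⋆ d = h
d^6 = h ⋆ d = t
d^7 = t ⋆ d = w
(Structurally, M here is isomorphic to the cyclic group Z_7.)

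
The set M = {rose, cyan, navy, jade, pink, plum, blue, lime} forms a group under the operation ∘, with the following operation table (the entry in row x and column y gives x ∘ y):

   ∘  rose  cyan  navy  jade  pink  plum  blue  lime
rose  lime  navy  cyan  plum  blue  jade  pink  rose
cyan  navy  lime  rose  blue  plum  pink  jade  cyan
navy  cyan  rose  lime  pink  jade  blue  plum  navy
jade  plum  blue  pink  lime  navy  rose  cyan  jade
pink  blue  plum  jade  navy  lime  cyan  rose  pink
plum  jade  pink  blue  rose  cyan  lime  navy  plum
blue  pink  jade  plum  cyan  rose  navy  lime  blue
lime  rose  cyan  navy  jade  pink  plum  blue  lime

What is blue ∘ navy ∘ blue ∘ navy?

lime

blue ∘ navy = plum
plum ∘ blue = navy
navy ∘ navy = lime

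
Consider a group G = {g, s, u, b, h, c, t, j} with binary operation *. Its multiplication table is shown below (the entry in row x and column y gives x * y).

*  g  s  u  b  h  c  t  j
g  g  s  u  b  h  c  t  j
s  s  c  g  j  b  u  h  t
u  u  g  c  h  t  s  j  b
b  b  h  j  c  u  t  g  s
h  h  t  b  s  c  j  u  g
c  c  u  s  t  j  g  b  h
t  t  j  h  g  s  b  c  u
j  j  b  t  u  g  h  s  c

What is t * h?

Read row t, column h: t * h = s.

s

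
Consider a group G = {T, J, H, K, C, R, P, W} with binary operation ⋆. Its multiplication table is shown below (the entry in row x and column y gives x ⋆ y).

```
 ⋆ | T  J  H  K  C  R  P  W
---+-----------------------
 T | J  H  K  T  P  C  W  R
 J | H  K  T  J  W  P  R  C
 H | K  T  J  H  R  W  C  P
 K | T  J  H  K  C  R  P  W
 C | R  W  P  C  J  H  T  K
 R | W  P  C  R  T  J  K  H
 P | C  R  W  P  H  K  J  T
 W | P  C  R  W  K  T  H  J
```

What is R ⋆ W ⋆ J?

R ⋆ W = H
H ⋆ J = T

T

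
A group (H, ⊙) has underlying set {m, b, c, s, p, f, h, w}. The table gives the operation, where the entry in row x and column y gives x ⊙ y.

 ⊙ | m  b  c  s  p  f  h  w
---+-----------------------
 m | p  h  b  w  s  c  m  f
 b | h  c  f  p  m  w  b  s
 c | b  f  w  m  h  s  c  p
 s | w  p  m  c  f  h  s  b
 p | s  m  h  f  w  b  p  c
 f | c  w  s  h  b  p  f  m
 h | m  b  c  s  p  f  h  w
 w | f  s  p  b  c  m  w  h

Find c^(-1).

First locate the identity: row h matches the header, so h is the identity.
Scan row c for h: c ⊙ p = h. Hence c^(-1) = p.

p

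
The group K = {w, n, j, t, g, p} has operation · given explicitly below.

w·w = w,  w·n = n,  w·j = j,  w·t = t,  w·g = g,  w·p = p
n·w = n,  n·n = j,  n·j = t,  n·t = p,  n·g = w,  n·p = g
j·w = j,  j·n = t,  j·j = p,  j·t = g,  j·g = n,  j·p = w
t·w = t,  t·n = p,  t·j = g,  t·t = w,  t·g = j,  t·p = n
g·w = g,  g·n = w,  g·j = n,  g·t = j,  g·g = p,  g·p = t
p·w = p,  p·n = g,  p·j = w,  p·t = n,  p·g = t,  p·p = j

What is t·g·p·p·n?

g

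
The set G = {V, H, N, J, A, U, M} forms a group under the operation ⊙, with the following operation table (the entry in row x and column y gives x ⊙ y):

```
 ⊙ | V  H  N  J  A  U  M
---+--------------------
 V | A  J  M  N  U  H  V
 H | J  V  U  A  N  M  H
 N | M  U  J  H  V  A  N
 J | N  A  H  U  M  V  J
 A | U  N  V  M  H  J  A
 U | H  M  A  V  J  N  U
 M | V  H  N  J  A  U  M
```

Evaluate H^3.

J

H^1 = H
H^2 = H ⊙ H = V
H^3 = V ⊙ H = J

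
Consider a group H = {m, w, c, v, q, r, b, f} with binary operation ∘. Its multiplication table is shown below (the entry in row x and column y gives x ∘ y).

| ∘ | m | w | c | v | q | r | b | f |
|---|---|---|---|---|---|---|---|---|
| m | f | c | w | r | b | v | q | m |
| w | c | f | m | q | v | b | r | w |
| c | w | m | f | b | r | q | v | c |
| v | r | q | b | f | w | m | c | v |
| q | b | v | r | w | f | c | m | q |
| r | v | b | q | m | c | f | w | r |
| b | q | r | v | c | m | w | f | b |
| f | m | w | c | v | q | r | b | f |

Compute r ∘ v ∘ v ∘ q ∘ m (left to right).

w

r ∘ v = m
m ∘ v = r
r ∘ q = c
c ∘ m = w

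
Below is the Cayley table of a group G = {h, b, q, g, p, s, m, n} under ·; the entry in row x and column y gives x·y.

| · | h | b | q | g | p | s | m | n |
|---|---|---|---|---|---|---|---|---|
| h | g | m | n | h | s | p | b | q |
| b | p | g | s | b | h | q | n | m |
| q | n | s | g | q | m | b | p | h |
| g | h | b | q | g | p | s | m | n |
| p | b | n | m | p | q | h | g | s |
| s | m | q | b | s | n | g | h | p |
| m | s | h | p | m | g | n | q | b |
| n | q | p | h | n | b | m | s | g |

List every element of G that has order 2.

{b, h, n, q, s}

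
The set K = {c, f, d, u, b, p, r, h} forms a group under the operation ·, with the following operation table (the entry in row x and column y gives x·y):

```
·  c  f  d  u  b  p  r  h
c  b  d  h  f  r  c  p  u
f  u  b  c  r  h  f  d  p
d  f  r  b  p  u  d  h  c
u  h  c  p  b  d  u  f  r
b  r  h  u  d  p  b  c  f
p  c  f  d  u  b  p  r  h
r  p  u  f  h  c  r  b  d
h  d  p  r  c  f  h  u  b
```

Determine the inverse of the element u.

First locate the identity: row p matches the header, so p is the identity.
Scan row u for p: u·d = p. Hence u^(-1) = d.

d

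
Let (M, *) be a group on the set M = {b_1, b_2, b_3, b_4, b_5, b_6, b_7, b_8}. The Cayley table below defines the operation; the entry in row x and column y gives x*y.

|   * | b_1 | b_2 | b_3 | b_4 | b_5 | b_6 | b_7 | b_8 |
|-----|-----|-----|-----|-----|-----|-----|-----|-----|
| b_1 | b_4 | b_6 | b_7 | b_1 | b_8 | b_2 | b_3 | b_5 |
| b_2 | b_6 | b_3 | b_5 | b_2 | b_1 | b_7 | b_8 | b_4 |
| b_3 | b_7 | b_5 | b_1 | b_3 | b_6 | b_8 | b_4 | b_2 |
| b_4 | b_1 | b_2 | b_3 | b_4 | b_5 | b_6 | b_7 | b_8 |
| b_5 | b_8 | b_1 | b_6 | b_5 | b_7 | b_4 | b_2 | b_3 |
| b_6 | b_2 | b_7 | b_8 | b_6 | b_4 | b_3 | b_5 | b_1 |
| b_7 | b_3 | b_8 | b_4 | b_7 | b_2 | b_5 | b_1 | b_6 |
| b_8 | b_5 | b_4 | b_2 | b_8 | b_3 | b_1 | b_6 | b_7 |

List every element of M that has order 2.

{b_1}

Identity is b_4. Compute the order of each non-identity element by repeated multiplication:
  b_1: b_1 → b_4  (order 2)
  b_2: b_2 → b_3 → b_5 → b_1 → b_6 → b_7 → b_8 → b_4  (order 8)
  b_3: b_3 → b_1 → b_7 → b_4  (order 4)
  b_5: b_5 → b_7 → b_2 → b_1 → b_8 → b_3 → b_6 → b_4  (order 8)
  b_6: b_6 → b_3 → b_8 → b_1 → b_2 → b_7 → b_5 → b_4  (order 8)
  b_7: b_7 → b_1 → b_3 → b_4  (order 4)
  b_8: b_8 → b_7 → b_6 → b_1 → b_5 → b_3 → b_2 → b_4  (order 8)
Elements of order 2: {b_1}.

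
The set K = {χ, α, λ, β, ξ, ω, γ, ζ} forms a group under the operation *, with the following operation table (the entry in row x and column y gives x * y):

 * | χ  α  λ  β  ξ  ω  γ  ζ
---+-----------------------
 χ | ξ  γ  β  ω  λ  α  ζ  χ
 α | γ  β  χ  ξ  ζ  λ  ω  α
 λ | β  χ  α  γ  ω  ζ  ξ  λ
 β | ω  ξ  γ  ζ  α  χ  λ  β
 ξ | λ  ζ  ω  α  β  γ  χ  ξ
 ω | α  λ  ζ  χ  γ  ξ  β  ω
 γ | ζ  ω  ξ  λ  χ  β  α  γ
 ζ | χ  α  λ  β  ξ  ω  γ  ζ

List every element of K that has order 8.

Identity is ζ. Compute the order of each non-identity element by repeated multiplication:
  χ: χ → ξ → λ → β → ω → α → γ → ζ  (order 8)
  α: α → β → ξ → ζ  (order 4)
  λ: λ → α → χ → β → γ → ξ → ω → ζ  (order 8)
  β: β → ζ  (order 2)
  ξ: ξ → β → α → ζ  (order 4)
  ω: ω → ξ → γ → β → χ → α → λ → ζ  (order 8)
  γ: γ → α → ω → β → λ → ξ → χ → ζ  (order 8)
Elements of order 8: {γ, λ, χ, ω}.
(Structurally, K here is isomorphic to the cyclic group Z_8.)

{γ, λ, χ, ω}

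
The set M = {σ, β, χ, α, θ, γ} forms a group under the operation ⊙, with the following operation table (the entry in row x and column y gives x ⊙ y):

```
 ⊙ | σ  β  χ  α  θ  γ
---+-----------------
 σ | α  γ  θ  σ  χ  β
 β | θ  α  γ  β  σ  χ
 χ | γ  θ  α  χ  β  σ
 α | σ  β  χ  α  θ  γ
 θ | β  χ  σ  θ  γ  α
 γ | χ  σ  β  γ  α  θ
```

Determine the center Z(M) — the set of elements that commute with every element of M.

An element z is central iff its row equals its column in the table.
For χ: χ ⊙ γ = σ ≠ β = γ ⊙ χ, so χ ∉ Z.
Checking each element this way leaves Z(M) = {α}.

{α}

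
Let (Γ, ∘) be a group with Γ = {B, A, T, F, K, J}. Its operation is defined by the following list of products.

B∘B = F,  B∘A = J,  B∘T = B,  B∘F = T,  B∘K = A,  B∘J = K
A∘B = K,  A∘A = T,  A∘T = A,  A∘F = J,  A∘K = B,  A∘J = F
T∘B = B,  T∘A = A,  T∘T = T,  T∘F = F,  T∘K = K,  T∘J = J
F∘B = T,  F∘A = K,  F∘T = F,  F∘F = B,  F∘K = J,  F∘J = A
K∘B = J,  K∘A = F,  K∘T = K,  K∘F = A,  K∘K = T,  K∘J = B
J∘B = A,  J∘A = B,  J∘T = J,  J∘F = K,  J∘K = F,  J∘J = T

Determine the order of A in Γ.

The identity element is T (its row matches the header).
A^1 = A
A^2 = A ∘ A = T
The first power of A equal to the identity is A^2, so ord(A) = 2.

2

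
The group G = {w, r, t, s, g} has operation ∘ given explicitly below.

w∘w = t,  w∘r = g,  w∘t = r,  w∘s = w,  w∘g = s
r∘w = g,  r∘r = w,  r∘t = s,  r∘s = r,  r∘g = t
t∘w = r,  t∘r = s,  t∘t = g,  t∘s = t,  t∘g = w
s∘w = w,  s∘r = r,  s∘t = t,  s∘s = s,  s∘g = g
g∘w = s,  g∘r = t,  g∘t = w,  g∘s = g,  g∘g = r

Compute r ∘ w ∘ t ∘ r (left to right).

g

r ∘ w = g
g ∘ t = w
w ∘ r = g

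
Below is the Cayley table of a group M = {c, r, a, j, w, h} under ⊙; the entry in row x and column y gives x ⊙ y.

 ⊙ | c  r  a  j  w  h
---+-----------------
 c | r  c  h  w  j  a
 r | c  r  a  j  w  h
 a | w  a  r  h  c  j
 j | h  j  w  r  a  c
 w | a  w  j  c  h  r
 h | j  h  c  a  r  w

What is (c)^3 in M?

c^1 = c
c^2 = c ⊙ c = r
c^3 = r ⊙ c = c

c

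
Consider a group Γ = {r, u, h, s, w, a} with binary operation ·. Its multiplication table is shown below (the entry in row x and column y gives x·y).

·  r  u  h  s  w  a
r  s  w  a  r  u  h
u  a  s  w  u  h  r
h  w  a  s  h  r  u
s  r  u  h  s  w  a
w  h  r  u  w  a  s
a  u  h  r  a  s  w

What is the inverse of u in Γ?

u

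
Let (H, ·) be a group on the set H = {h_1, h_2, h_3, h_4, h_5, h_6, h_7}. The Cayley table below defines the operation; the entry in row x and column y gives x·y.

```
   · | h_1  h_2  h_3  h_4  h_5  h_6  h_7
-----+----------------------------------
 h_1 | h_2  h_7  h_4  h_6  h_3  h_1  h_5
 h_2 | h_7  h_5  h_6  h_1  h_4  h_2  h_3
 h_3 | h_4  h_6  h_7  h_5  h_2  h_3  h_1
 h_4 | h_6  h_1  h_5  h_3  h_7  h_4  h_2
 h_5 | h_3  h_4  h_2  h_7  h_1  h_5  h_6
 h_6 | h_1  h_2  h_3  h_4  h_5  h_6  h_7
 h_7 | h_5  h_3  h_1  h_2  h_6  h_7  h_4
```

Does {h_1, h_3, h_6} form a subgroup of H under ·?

No

h_1·h_1 = h_2, which is not in {h_1, h_3, h_6}.
The subset is not closed under ·, so it is not a subgroup.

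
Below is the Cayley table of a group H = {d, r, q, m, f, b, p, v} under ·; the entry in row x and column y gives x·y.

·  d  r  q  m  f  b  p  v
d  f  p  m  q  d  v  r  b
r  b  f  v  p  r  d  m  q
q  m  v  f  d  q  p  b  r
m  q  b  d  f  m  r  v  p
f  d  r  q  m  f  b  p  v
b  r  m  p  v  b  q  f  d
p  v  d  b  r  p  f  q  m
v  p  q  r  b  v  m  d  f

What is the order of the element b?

The identity element is f (its row matches the header).
b^1 = b
b^2 = b·b = q
b^3 = q·b = p
b^4 = p·b = f
The first power of b equal to the identity is b^4, so ord(b) = 4.

4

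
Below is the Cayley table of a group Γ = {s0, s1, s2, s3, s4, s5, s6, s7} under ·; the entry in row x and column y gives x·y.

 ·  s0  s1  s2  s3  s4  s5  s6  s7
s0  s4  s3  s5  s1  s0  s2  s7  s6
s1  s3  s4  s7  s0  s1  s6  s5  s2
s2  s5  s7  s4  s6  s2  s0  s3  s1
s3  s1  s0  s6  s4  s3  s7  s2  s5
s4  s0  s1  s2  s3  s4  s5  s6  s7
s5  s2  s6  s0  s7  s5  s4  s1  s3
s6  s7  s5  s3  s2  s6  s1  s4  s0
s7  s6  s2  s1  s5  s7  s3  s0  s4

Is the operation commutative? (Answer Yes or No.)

Check whether the table is symmetric across its main diagonal.
Every entry (row x, col y) equals the entry (row y, col x), so Γ is abelian.

Yes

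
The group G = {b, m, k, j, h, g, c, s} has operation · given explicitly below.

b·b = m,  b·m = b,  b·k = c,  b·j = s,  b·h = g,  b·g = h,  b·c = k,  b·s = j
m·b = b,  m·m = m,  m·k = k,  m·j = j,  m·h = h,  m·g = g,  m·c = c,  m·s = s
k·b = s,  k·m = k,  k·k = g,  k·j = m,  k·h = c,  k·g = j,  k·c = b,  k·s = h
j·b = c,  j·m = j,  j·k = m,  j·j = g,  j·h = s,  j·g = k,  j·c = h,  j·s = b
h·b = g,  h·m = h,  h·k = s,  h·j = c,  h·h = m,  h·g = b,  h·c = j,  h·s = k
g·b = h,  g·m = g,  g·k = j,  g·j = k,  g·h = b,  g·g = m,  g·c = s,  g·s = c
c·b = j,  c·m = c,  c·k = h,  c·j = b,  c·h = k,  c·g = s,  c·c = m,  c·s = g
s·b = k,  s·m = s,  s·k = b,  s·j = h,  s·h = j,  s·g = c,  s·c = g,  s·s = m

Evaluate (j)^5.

j^1 = j
j^2 = j·j = g
j^3 = g·j = k
j^4 = k·j = m
j^5 = m·j = j

j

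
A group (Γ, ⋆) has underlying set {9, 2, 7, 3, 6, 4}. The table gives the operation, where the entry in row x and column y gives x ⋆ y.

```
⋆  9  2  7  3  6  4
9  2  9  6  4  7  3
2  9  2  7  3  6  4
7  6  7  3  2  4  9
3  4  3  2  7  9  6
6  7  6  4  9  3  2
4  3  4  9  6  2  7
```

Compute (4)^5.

4^1 = 4
4^2 = 4 ⋆ 4 = 7
4^3 = 7 ⋆ 4 = 9
4^4 = 9 ⋆ 4 = 3
4^5 = 3 ⋆ 4 = 6

6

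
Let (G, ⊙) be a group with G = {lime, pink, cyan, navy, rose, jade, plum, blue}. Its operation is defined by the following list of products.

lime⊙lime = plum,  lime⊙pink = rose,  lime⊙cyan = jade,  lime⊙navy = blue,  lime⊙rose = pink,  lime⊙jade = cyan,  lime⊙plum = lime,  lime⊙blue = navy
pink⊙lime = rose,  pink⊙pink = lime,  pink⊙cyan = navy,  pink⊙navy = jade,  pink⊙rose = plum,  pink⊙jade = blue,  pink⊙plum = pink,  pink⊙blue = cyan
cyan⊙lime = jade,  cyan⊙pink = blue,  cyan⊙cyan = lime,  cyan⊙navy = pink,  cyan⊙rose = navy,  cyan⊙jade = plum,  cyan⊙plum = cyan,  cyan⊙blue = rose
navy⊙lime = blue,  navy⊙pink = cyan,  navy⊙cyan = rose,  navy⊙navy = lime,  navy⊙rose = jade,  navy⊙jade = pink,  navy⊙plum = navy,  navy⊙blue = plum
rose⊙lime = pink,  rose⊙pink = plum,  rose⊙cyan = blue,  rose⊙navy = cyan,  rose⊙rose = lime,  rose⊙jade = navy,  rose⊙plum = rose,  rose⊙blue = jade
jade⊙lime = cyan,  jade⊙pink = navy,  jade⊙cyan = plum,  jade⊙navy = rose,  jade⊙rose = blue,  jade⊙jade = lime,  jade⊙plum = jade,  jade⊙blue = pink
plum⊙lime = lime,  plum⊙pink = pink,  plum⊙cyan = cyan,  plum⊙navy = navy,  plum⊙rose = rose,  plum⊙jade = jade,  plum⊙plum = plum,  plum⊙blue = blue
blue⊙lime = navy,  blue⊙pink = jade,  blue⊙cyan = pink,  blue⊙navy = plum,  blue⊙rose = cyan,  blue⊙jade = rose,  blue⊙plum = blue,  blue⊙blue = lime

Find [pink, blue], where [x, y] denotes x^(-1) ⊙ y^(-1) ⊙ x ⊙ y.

Identity is plum; from the table pink^(-1) = rose and blue^(-1) = navy.
rose ⊙ navy = cyan
cyan ⊙ pink = blue
blue ⊙ blue = lime

lime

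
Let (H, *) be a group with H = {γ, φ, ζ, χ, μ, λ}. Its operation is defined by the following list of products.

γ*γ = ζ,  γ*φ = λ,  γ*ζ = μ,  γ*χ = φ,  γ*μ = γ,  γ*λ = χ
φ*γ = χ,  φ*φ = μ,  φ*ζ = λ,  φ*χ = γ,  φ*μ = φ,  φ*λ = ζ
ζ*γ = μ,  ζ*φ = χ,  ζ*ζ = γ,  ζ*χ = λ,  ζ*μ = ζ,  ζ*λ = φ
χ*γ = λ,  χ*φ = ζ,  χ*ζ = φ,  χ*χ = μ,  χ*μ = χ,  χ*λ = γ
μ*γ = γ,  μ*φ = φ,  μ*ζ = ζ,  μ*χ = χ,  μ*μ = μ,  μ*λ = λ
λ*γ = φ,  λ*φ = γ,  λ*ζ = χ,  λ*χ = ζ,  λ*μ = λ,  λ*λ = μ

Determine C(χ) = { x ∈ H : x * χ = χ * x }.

{μ, χ}

Compare row χ with column χ entry by entry.
γ * χ = φ but χ * γ = λ, so γ does not.
Collecting the elements that commute with χ: C(χ) = {μ, χ}.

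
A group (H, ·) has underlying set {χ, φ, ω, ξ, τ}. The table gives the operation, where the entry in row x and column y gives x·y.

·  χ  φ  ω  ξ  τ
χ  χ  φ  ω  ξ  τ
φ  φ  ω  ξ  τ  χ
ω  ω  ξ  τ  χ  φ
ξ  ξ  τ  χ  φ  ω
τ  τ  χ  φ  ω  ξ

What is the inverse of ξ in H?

First locate the identity: row χ matches the header, so χ is the identity.
Scan row ξ for χ: ξ·ω = χ. Hence ξ^(-1) = ω.

ω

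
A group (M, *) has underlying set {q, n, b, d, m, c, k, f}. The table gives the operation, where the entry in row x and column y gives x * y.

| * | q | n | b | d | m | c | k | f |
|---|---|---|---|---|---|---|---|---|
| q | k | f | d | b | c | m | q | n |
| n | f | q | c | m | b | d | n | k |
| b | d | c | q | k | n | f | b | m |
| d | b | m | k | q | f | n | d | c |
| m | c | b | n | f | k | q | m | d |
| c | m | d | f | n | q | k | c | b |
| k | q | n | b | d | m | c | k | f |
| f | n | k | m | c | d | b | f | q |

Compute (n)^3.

n^1 = n
n^2 = n * n = q
n^3 = q * n = f

f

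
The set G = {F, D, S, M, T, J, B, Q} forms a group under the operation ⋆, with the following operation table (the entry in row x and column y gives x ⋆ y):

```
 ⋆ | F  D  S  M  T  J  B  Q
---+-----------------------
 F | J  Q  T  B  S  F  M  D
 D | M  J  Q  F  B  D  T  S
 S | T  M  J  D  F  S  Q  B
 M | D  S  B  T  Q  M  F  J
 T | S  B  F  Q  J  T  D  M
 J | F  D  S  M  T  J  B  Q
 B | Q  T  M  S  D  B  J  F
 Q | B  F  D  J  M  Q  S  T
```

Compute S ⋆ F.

T

Read row S, column F: S ⋆ F = T.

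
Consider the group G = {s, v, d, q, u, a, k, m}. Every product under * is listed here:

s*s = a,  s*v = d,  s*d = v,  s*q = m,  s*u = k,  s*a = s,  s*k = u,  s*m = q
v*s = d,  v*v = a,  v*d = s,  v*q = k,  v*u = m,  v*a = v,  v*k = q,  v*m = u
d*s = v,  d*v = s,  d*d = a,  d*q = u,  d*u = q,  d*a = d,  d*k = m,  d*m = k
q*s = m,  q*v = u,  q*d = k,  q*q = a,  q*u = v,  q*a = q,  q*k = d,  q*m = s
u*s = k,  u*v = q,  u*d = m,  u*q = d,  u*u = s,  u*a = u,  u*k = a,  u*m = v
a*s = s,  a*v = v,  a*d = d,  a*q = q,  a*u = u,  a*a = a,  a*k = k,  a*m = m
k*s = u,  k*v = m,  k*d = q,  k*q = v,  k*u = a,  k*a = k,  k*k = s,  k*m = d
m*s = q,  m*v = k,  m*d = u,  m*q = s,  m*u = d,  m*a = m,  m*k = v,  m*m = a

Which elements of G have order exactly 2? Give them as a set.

Identity is a. Compute the order of each non-identity element by repeated multiplication:
  s: s → a  (order 2)
  v: v → a  (order 2)
  d: d → a  (order 2)
  q: q → a  (order 2)
  u: u → s → k → a  (order 4)
  k: k → s → u → a  (order 4)
  m: m → a  (order 2)
Elements of order 2: {d, m, q, s, v}.

{d, m, q, s, v}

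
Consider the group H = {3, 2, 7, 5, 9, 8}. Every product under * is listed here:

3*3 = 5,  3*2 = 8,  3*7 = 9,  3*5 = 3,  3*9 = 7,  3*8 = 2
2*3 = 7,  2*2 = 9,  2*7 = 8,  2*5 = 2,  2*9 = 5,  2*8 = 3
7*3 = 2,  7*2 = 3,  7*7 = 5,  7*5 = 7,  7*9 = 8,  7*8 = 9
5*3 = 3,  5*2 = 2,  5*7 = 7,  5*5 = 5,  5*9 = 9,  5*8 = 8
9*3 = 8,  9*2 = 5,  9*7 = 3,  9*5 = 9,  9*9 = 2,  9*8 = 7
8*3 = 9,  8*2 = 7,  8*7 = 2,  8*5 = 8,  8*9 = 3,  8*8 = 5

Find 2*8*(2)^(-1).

7

The identity is 5. In row 2, the entry 5 sits in column 9, so 2^(-1) = 9.
2*8 = 3
3*9 = 7
(Structurally, H here is isomorphic to the symmetric group S_3.)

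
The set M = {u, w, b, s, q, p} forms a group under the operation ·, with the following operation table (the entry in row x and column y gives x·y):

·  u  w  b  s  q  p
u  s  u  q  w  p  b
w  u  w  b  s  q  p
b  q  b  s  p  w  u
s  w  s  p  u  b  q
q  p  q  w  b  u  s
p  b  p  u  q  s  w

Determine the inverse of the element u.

First locate the identity: row w matches the header, so w is the identity.
Scan row u for w: u·s = w. Hence u^(-1) = s.
(Structurally, M here is isomorphic to the cyclic group Z_6.)

s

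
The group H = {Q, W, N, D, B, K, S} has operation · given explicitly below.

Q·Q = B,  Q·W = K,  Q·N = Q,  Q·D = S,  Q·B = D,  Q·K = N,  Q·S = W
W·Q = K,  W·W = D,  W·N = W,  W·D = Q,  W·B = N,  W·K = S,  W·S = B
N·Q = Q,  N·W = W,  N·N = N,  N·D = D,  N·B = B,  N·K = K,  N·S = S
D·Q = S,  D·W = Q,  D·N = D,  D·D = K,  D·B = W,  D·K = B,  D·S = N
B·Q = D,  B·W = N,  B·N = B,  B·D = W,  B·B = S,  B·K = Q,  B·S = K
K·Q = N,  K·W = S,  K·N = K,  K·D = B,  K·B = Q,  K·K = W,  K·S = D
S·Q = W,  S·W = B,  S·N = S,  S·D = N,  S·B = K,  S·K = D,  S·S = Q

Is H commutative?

Check whether the table is symmetric across its main diagonal.
Every entry (row x, col y) equals the entry (row y, col x), so H is abelian.
(In fact H ≅ the cyclic group Z_7.)

Yes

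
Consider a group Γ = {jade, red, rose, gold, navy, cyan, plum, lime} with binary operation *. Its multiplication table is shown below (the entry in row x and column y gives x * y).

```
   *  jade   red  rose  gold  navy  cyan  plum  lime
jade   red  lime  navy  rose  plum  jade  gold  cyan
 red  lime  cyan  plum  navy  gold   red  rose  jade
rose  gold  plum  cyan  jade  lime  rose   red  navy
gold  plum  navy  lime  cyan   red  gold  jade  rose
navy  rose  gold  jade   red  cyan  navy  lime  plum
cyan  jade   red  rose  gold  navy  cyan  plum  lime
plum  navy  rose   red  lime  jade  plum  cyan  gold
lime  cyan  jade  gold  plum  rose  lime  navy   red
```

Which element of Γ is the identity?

The identity e satisfies e * x = x for all x, so its row in the table reproduces the column headers.
Row cyan reads: jade, red, rose, gold, navy, cyan, plum, lime — exactly the header order. So cyan is the identity.

cyan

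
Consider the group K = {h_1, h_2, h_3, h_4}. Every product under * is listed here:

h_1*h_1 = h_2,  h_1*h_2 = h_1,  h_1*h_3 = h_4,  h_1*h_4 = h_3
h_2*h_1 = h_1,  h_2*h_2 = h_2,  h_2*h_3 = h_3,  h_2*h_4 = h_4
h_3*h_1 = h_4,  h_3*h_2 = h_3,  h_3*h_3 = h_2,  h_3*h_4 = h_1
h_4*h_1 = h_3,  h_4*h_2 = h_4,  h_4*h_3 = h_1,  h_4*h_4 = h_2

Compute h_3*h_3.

h_2

Read row h_3, column h_3: h_3*h_3 = h_2.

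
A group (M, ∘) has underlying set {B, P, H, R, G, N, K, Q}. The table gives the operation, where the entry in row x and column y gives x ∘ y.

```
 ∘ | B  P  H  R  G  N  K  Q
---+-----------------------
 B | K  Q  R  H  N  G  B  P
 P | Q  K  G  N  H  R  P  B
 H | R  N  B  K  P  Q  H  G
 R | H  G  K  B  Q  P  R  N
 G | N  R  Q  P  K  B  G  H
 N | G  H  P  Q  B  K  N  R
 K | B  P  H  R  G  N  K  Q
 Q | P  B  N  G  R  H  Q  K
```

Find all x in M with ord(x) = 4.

{H, R}

Identity is K. Compute the order of each non-identity element by repeated multiplication:
  B: B → K  (order 2)
  P: P → K  (order 2)
  H: H → B → R → K  (order 4)
  R: R → B → H → K  (order 4)
  G: G → K  (order 2)
  N: N → K  (order 2)
  Q: Q → K  (order 2)
Elements of order 4: {H, R}.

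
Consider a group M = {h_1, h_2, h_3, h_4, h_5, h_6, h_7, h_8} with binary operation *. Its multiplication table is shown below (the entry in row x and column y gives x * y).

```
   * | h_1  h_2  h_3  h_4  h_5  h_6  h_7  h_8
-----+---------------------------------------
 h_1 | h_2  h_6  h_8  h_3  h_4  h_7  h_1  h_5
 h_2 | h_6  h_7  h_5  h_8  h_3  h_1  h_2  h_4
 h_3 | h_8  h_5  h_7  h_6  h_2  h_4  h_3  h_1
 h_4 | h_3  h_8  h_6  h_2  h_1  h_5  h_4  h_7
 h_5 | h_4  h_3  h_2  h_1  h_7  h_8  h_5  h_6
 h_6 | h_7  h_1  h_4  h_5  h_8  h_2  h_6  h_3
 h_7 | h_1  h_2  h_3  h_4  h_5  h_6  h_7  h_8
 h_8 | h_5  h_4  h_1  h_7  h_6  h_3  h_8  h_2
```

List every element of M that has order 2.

Identity is h_7. Compute the order of each non-identity element by repeated multiplication:
  h_1: h_1 → h_2 → h_6 → h_7  (order 4)
  h_2: h_2 → h_7  (order 2)
  h_3: h_3 → h_7  (order 2)
  h_4: h_4 → h_2 → h_8 → h_7  (order 4)
  h_5: h_5 → h_7  (order 2)
  h_6: h_6 → h_2 → h_1 → h_7  (order 4)
  h_8: h_8 → h_2 → h_4 → h_7  (order 4)
Elements of order 2: {h_2, h_3, h_5}.

{h_2, h_3, h_5}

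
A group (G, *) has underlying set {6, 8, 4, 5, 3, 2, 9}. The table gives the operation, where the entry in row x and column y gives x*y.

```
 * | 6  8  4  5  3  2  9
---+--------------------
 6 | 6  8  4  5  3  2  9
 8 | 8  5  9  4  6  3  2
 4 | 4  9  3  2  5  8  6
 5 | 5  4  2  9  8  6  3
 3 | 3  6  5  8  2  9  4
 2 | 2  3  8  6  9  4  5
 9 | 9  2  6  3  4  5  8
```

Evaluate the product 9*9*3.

6

9*9 = 8
8*3 = 6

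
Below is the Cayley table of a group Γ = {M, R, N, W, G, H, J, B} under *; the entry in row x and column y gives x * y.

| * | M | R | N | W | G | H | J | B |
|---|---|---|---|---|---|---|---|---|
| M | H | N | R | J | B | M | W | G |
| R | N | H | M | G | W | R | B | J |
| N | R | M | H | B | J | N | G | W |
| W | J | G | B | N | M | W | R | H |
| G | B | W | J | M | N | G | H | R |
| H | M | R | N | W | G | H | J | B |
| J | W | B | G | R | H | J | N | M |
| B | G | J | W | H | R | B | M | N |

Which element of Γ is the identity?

H

The identity e satisfies e * x = x for all x, so its row in the table reproduces the column headers.
Row H reads: M, R, N, W, G, H, J, B — exactly the header order. So H is the identity.
(Structurally, Γ here is isomorphic to Z_2 x Z_4.)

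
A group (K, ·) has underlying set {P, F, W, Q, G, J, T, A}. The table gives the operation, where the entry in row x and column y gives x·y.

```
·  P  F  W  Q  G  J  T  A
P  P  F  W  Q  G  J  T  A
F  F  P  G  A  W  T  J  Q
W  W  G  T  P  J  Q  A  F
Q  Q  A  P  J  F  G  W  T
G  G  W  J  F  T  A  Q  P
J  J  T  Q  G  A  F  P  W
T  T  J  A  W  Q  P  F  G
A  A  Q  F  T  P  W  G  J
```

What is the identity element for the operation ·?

The identity e satisfies e·x = x for all x, so its row in the table reproduces the column headers.
Row P reads: P, F, W, Q, G, J, T, A — exactly the header order. So P is the identity.

P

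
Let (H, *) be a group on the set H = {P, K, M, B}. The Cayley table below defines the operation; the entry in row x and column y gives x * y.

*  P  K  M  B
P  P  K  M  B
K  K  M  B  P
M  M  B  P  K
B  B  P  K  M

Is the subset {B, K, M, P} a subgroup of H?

{B, K, M, P} contains the identity P.
Checking products: every product of two elements of {B, K, M, P} (read from the table) lies in {B, K, M, P}, so the set is closed.
In a finite group, a nonempty closed subset is a subgroup. So {B, K, M, P} ≤ H.

Yes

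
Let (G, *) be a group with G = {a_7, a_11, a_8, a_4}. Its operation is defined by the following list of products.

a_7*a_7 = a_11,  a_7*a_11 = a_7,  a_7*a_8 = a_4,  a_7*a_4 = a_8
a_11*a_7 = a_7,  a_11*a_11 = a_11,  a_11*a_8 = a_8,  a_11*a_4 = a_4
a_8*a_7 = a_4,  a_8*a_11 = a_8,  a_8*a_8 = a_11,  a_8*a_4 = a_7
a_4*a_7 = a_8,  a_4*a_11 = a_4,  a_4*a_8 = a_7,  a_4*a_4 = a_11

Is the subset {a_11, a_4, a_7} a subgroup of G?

a_4 * a_7 = a_8, which is not in {a_11, a_4, a_7}.
The subset is not closed under *, so it is not a subgroup.

No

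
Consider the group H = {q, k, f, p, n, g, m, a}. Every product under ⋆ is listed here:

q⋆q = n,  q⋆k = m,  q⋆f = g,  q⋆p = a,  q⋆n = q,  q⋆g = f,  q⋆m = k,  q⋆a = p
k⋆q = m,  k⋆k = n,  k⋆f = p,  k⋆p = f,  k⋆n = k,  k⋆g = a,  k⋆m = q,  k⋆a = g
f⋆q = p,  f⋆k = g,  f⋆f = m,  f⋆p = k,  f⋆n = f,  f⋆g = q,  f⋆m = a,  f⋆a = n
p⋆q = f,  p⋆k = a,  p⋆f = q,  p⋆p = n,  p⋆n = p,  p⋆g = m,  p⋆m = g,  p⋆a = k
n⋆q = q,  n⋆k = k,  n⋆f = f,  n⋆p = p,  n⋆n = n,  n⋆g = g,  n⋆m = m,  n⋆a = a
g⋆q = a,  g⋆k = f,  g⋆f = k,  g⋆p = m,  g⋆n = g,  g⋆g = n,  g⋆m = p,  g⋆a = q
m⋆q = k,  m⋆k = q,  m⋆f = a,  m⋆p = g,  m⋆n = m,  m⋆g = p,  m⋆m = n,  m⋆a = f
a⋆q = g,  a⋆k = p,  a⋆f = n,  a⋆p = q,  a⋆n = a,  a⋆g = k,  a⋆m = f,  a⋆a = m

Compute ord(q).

2

The identity element is n (its row matches the header).
q^1 = q
q^2 = q ⋆ q = n
The first power of q equal to the identity is q^2, so ord(q) = 2.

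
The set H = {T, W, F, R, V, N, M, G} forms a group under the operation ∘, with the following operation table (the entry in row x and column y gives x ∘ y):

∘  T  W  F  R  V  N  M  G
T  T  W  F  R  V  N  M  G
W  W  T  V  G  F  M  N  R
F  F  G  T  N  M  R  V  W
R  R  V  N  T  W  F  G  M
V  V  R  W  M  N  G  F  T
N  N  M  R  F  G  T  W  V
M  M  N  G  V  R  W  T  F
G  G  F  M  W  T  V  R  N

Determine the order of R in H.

The identity element is T (its row matches the header).
R^1 = R
R^2 = R ∘ R = T
The first power of R equal to the identity is R^2, so ord(R) = 2.

2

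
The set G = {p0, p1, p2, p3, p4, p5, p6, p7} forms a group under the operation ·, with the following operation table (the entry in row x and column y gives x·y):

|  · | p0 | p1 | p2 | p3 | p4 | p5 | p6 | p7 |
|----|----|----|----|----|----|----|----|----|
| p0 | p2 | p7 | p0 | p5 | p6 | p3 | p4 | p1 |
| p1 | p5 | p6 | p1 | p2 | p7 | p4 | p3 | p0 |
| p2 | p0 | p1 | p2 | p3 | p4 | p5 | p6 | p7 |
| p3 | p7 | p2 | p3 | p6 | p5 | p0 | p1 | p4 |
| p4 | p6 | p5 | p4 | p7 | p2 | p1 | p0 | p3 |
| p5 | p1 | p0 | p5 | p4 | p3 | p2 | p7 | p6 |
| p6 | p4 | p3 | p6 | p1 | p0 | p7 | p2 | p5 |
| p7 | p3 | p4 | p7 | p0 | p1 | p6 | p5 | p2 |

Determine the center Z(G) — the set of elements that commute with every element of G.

{p2, p6}

An element z is central iff its row equals its column in the table.
For p4: p4·p1 = p5 ≠ p7 = p1·p4, so p4 ∉ Z.
Checking each element this way leaves Z(G) = {p2, p6}.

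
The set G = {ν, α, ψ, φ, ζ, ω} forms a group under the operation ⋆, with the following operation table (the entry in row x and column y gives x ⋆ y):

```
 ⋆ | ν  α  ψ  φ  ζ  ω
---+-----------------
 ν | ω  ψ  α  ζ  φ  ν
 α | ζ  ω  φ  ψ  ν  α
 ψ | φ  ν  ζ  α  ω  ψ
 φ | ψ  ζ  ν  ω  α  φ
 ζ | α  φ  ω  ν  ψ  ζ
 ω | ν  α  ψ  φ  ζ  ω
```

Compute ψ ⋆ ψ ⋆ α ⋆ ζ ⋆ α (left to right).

ψ ⋆ ψ = ζ
ζ ⋆ α = φ
φ ⋆ ζ = α
α ⋆ α = ω

ω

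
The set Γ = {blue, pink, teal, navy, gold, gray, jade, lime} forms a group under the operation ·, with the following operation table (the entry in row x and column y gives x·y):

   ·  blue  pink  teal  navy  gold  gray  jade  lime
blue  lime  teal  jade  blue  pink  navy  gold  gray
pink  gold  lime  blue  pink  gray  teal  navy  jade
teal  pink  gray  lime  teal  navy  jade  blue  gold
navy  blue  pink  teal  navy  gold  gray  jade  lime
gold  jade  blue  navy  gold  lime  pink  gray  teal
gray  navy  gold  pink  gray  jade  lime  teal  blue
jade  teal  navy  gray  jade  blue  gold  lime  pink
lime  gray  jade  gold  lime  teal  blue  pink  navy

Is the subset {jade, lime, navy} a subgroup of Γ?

lime·jade = pink, which is not in {jade, lime, navy}.
The subset is not closed under ·, so it is not a subgroup.
(Structurally, Γ here is isomorphic to the quaternion group Q_8.)

No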